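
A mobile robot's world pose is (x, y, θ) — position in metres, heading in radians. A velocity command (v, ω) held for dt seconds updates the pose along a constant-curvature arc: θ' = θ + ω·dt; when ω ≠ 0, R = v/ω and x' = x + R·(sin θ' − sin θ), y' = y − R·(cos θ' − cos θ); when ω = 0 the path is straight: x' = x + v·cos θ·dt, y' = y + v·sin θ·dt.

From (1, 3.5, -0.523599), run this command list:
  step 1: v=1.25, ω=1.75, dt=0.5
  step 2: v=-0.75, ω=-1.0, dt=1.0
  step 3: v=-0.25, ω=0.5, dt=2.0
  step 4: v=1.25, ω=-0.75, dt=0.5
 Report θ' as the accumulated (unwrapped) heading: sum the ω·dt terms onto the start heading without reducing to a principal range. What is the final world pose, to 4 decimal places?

step 1: θ'=0.3514 (R=0.7143) → pose (1.6030, 3.4480, 0.3514)
step 2: θ'=-0.6486 (R=0.7500) → pose (0.8918, 3.5544, -0.6486)
step 3: θ'=0.3514 (R=-0.5000) → pose (0.4177, 3.6254, 0.3514)
step 4: θ'=-0.0236 (R=-1.6667) → pose (1.0307, 3.7268, -0.0236)

(1.0307, 3.7268, -0.0236)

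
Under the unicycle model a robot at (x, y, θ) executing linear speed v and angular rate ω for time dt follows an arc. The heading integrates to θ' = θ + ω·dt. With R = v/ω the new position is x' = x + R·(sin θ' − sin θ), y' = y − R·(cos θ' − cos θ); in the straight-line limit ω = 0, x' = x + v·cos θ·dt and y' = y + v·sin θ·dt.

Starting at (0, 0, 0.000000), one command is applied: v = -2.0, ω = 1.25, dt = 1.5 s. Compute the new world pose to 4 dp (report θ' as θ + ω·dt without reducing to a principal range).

(-1.5265, -2.0793, 1.8750)

θ' = 0.0000 + 1.25·1.5 = 1.8750
R = v/ω = -2.0/1.25 = -1.6000
x' = 0 + -1.6000·(sin 1.8750 − sin 0.0000) = -1.5265
y' = 0 − -1.6000·(cos 1.8750 − cos 0.0000) = -2.0793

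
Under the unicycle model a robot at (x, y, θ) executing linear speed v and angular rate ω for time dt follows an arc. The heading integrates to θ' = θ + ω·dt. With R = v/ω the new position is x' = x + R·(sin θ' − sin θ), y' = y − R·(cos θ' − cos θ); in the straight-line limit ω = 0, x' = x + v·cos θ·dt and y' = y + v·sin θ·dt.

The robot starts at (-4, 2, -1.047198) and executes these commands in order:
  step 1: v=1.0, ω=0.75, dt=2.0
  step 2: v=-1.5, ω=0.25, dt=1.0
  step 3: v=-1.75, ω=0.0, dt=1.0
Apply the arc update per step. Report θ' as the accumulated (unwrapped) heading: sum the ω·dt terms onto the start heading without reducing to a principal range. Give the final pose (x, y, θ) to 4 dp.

step 1: θ'=0.4528 (R=1.3333) → pose (-2.2620, 1.4677, 0.4528)
step 2: θ'=0.7028 (R=-6.0000) → pose (-3.5152, 0.6506, 0.7028)
step 3: θ'=0.7028 (straight) → pose (-4.8505, -0.4806, 0.7028)

(-4.8505, -0.4806, 0.7028)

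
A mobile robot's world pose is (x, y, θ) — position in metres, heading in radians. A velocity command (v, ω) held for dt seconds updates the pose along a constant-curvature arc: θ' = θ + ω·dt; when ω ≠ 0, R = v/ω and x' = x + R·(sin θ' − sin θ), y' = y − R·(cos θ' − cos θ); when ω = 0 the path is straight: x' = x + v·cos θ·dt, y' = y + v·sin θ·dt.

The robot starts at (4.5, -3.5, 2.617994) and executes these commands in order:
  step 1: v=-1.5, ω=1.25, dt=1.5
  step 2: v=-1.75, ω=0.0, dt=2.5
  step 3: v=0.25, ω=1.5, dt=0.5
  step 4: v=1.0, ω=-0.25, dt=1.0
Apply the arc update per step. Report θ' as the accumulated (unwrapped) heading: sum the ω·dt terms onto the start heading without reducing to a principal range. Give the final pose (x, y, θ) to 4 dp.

(7.6359, 0.5111, 4.9930)

step 1: θ'=4.4930 (R=-1.2000) → pose (6.2712, -2.7219, 4.4930)
step 2: θ'=4.4930 (straight) → pose (7.2234, 1.5482, 4.4930)
step 3: θ'=5.2430 (R=0.1667) → pose (7.2423, 1.4276, 5.2430)
step 4: θ'=4.9930 (R=-4.0000) → pose (7.6359, 0.5111, 4.9930)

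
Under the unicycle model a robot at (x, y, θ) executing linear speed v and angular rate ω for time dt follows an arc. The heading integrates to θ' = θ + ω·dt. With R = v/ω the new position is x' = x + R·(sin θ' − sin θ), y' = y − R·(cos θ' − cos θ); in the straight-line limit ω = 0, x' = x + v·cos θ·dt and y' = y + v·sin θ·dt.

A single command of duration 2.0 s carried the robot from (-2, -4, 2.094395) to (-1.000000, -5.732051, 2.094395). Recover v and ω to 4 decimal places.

v = -1.0000, ω = 0.0000

Δθ = 2.094395 − 2.094395 = 0.000000
ω = Δθ/dt = 0.000000/2.0 = 0.0000
ω = 0 → v = (Δx·cos θ + Δy·sin θ)/dt = -1.0000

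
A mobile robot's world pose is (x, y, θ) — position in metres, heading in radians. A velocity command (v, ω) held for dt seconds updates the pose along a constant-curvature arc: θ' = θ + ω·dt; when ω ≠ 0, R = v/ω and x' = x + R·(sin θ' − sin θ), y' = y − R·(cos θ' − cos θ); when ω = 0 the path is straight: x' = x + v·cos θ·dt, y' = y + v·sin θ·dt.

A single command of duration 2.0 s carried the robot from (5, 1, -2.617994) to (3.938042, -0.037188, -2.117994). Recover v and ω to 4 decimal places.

v = 0.7500, ω = 0.2500

Δθ = -2.117994 − -2.617994 = 0.500000
ω = Δθ/dt = 0.500000/2.0 = 0.2500
R = Δx/(sin θ' − sin θ) = 3.0000
v = R·ω = 3.0000·0.2500 = 0.7500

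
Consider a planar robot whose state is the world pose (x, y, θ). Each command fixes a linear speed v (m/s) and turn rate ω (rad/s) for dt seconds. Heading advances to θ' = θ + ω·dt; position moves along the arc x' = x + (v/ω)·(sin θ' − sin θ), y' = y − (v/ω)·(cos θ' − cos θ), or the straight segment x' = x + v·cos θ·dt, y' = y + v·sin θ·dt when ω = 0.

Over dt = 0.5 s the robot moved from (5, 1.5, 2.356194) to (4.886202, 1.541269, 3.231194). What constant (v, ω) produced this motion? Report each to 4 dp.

v = 0.2500, ω = 1.7500

Δθ = 3.231194 − 2.356194 = 0.875000
ω = Δθ/dt = 0.875000/0.5 = 1.7500
R = Δx/(sin θ' − sin θ) = 0.1429
v = R·ω = 0.1429·1.7500 = 0.2500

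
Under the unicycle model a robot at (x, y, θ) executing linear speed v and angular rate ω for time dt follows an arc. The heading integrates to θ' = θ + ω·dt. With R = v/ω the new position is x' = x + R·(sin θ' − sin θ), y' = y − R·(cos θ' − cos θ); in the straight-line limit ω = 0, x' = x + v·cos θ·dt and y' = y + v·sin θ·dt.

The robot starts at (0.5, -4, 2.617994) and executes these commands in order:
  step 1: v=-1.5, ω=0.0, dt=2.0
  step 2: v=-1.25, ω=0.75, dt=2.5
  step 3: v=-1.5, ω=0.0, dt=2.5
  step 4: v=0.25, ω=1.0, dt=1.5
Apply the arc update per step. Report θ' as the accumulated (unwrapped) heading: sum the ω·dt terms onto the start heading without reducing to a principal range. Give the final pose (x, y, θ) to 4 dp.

(6.5467, -1.0532, 5.9930)

step 1: θ'=2.6180 (straight) → pose (3.0981, -5.5000, 2.6180)
step 2: θ'=4.4930 (R=-1.6667) → pose (5.5581, -4.4194, 4.4930)
step 3: θ'=4.4930 (straight) → pose (6.3743, -0.7592, 4.4930)
step 4: θ'=5.9930 (R=0.2500) → pose (6.5467, -1.0532, 5.9930)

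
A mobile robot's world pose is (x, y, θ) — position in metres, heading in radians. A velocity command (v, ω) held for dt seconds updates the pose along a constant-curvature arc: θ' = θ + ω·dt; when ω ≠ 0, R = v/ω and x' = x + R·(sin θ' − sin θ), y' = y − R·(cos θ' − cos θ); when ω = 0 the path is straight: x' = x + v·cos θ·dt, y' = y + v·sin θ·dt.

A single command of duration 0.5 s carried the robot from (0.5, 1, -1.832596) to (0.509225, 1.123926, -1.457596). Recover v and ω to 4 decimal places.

Δθ = -1.457596 − -1.832596 = 0.375000
ω = Δθ/dt = 0.375000/0.5 = 0.7500
R = −Δy/(cos θ' − cos θ) = -0.3333
v = R·ω = -0.3333·0.7500 = -0.2500

v = -0.2500, ω = 0.7500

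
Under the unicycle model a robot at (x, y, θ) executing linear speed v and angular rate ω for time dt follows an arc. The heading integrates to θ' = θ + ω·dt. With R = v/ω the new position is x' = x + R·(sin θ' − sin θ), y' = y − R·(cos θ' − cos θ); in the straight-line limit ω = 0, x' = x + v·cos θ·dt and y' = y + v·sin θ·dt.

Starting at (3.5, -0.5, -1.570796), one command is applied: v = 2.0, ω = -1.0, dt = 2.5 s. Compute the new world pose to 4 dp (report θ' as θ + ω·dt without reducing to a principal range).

θ' = -1.5708 + -1.0·2.5 = -4.0708
R = v/ω = 2.0/-1.0 = -2.0000
x' = 3.5 + -2.0000·(sin -4.0708 − sin -1.5708) = -0.1023
y' = -0.5 − -2.0000·(cos -4.0708 − cos -1.5708) = -1.6969

(-0.1023, -1.6969, -4.0708)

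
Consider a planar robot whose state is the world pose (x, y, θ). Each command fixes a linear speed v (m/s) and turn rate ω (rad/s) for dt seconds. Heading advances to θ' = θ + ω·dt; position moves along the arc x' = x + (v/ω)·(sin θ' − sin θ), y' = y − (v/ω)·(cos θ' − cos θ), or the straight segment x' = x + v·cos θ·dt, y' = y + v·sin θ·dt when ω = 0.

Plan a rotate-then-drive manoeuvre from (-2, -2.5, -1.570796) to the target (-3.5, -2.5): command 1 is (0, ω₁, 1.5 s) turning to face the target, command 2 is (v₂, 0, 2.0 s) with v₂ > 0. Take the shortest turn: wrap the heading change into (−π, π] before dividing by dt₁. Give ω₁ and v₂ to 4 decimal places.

heading to target = atan2(-2.5−-2.5, -3.5−-2) = 3.1416
Δθ = wrap(3.1416 − -1.5708) = -1.5708; ω₁ = Δθ/dt₁ = -1.0472
distance = √((-3.5−-2)² + (-2.5−-2.5)²) = 1.5000; v₂ = distance/dt₂ = 0.7500

ω₁ = -1.0472, v₂ = 0.7500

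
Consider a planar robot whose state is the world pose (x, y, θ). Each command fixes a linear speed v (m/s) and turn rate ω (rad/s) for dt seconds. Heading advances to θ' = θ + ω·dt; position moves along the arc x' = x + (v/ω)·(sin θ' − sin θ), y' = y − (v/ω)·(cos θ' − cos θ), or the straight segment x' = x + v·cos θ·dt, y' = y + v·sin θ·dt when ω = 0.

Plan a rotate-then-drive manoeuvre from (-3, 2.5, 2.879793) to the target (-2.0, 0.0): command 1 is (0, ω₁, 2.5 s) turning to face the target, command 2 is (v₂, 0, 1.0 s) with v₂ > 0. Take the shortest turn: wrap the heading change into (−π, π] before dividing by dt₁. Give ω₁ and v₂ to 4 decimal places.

ω₁ = 0.8852, v₂ = 2.6926

heading to target = atan2(0−2.5, -2−-3) = -1.1903
Δθ = wrap(-1.1903 − 2.8798) = 2.2131; ω₁ = Δθ/dt₁ = 0.8852
distance = √((-2−-3)² + (0−2.5)²) = 2.6926; v₂ = distance/dt₂ = 2.6926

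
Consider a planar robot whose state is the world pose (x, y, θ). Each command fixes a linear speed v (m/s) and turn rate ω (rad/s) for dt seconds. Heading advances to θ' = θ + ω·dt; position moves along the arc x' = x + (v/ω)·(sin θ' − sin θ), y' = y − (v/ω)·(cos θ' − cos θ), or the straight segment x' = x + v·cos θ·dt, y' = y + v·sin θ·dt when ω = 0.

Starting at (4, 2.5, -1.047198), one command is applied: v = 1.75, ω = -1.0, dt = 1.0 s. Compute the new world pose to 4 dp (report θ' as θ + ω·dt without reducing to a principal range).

θ' = -1.0472 + -1.0·1.0 = -2.0472
R = v/ω = 1.75/-1.0 = -1.7500
x' = 4 + -1.7500·(sin -2.0472 − sin -1.0472) = 4.0396
y' = 2.5 − -1.7500·(cos -2.0472 − cos -1.0472) = 0.8225

(4.0396, 0.8225, -2.0472)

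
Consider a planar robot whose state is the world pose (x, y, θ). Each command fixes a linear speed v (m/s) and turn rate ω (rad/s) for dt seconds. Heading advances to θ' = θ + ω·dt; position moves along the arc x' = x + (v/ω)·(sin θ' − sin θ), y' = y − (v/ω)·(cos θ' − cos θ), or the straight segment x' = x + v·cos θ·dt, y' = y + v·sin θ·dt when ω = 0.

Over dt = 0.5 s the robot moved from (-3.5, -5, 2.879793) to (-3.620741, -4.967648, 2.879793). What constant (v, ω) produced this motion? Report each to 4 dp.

Δθ = 2.879793 − 2.879793 = 0.000000
ω = Δθ/dt = 0.000000/0.5 = 0.0000
ω = 0 → v = (Δx·cos θ + Δy·sin θ)/dt = 0.2500

v = 0.2500, ω = 0.0000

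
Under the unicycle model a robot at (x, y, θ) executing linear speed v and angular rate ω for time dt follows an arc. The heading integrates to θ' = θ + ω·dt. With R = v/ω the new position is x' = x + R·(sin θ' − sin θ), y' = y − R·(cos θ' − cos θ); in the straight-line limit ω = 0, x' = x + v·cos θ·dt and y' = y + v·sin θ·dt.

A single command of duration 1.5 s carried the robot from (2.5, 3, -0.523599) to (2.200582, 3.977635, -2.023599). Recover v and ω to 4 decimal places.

Δθ = -2.023599 − -0.523599 = -1.500000
ω = Δθ/dt = -1.500000/1.5 = -1.0000
R = −Δy/(cos θ' − cos θ) = 0.7500
v = R·ω = 0.7500·-1.0000 = -0.7500

v = -0.7500, ω = -1.0000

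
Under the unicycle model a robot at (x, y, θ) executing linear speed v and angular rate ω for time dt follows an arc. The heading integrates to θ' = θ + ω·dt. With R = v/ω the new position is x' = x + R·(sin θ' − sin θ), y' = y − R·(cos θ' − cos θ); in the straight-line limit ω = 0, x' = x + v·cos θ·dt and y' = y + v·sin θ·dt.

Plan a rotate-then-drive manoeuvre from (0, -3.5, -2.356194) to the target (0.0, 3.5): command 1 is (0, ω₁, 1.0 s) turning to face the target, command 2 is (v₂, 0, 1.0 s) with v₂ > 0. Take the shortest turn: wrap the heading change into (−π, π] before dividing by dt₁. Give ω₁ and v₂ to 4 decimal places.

heading to target = atan2(3.5−-3.5, 0−0) = 1.5708
Δθ = wrap(1.5708 − -2.3562) = -2.3562; ω₁ = Δθ/dt₁ = -2.3562
distance = √((0−0)² + (3.5−-3.5)²) = 7.0000; v₂ = distance/dt₂ = 7.0000

ω₁ = -2.3562, v₂ = 7.0000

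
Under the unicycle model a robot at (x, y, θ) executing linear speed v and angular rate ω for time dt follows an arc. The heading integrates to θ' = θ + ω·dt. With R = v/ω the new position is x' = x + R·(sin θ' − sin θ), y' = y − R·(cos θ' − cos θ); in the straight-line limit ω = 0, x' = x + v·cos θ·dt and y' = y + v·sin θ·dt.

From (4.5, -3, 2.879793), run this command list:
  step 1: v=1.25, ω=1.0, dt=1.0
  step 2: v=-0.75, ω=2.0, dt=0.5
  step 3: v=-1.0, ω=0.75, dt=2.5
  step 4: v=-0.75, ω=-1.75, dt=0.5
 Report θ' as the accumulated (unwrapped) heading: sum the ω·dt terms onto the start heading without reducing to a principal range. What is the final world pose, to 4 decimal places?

(1.1693, -1.9897, 5.8798)

step 1: θ'=3.8798 (R=1.2500) → pose (3.3353, -3.2828, 3.8798)
step 2: θ'=4.8798 (R=-0.3750) → pose (3.4527, -2.9429, 4.8798)
step 3: θ'=6.7548 (R=-1.3333) → pose (1.5322, -1.9773, 6.7548)
step 4: θ'=5.8798 (R=0.4286) → pose (1.1693, -1.9897, 5.8798)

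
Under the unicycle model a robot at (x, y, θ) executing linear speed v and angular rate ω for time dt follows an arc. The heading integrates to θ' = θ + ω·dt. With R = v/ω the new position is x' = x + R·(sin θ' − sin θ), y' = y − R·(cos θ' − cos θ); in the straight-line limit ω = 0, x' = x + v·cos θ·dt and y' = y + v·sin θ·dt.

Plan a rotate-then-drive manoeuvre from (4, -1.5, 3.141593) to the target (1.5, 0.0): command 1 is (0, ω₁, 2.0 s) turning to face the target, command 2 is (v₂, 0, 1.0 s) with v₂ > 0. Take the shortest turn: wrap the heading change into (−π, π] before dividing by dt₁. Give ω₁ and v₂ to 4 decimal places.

ω₁ = -0.2702, v₂ = 2.9155

heading to target = atan2(0−-1.5, 1.5−4) = 2.6012
Δθ = wrap(2.6012 − 3.1416) = -0.5404; ω₁ = Δθ/dt₁ = -0.2702
distance = √((1.5−4)² + (0−-1.5)²) = 2.9155; v₂ = distance/dt₂ = 2.9155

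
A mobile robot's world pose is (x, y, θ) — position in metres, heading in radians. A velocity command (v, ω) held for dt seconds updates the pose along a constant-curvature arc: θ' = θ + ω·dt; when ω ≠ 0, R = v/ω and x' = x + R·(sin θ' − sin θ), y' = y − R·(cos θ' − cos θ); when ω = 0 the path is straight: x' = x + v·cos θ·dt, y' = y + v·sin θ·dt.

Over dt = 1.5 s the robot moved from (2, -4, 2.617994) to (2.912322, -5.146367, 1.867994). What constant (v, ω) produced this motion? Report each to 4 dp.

v = -1.0000, ω = -0.5000

Δθ = 1.867994 − 2.617994 = -0.750000
ω = Δθ/dt = -0.750000/1.5 = -0.5000
R = −Δy/(cos θ' − cos θ) = 2.0000
v = R·ω = 2.0000·-0.5000 = -1.0000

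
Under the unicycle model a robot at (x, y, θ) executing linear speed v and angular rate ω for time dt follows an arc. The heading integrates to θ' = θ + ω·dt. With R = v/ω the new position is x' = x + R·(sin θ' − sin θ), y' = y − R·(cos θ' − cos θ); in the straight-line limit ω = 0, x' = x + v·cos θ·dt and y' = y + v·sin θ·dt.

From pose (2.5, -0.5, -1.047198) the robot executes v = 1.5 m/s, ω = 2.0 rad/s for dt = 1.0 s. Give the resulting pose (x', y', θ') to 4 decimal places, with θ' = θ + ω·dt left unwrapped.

(3.7608, -0.5596, 0.9528)

θ' = -1.0472 + 2.0·1.0 = 0.9528
R = v/ω = 1.5/2.0 = 0.7500
x' = 2.5 + 0.7500·(sin 0.9528 − sin -1.0472) = 3.7608
y' = -0.5 − 0.7500·(cos 0.9528 − cos -1.0472) = -0.5596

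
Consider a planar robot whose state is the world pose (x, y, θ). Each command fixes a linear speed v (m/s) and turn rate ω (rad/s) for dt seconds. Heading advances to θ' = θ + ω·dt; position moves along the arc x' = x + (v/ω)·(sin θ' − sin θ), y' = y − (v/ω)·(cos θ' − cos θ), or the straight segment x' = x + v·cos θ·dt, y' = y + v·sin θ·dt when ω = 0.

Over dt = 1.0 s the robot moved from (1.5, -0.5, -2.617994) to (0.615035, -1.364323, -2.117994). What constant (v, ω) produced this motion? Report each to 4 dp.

v = 1.2500, ω = 0.5000

Δθ = -2.117994 − -2.617994 = 0.500000
ω = Δθ/dt = 0.500000/1.0 = 0.5000
R = Δx/(sin θ' − sin θ) = 2.5000
v = R·ω = 2.5000·0.5000 = 1.2500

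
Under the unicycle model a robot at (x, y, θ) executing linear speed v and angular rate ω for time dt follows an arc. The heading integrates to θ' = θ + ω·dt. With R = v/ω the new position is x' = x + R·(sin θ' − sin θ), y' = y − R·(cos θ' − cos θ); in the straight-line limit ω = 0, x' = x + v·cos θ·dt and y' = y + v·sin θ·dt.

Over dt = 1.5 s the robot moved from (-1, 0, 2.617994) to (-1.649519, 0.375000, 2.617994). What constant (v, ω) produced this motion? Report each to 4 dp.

v = 0.5000, ω = 0.0000

Δθ = 2.617994 − 2.617994 = 0.000000
ω = Δθ/dt = 0.000000/1.5 = 0.0000
ω = 0 → v = (Δx·cos θ + Δy·sin θ)/dt = 0.5000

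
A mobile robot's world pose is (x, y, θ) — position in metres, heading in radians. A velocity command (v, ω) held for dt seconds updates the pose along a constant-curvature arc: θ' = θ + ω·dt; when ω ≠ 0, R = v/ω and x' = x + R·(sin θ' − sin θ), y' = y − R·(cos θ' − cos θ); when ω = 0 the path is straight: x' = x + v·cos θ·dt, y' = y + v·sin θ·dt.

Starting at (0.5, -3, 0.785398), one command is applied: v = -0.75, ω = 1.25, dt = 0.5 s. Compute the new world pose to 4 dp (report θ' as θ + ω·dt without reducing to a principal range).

(0.3320, -3.3284, 1.4104)

θ' = 0.7854 + 1.25·0.5 = 1.4104
R = v/ω = -0.75/1.25 = -0.6000
x' = 0.5 + -0.6000·(sin 1.4104 − sin 0.7854) = 0.3320
y' = -3 − -0.6000·(cos 1.4104 − cos 0.7854) = -3.3284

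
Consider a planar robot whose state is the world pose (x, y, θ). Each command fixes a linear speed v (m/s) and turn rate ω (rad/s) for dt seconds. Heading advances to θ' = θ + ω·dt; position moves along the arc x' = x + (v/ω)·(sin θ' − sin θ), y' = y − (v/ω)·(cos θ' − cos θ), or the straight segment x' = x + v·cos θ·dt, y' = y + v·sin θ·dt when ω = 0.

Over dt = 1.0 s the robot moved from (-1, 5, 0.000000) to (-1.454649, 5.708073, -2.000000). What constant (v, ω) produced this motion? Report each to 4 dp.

v = -1.0000, ω = -2.0000

Δθ = -2.000000 − 0.000000 = -2.000000
ω = Δθ/dt = -2.000000/1.0 = -2.0000
R = −Δy/(cos θ' − cos θ) = 0.5000
v = R·ω = 0.5000·-2.0000 = -1.0000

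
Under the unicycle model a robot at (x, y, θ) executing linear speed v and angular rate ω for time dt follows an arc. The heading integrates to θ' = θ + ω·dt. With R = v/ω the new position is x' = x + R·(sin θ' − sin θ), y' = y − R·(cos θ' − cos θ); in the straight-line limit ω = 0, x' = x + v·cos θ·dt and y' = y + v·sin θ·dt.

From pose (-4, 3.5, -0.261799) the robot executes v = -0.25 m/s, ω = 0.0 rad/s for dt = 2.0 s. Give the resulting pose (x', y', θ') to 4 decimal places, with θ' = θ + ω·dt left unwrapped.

θ' = -0.2618 + 0.0·2.0 = -0.2618
ω = 0 → straight: x' = -4 + -0.25·cos(-0.2618)·2.0 = -4.4830
y' = 3.5 + -0.25·sin(-0.2618)·2.0 = 3.6294

(-4.4830, 3.6294, -0.2618)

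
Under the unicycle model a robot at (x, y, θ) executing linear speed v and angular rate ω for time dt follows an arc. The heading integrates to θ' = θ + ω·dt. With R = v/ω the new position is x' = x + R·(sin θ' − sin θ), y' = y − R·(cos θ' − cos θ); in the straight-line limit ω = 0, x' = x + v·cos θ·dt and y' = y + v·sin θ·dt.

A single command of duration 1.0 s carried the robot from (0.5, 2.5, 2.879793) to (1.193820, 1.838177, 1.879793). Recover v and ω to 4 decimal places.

Δθ = 1.879793 − 2.879793 = -1.000000
ω = Δθ/dt = -1.000000/1.0 = -1.0000
R = Δx/(sin θ' − sin θ) = 1.0000
v = R·ω = 1.0000·-1.0000 = -1.0000

v = -1.0000, ω = -1.0000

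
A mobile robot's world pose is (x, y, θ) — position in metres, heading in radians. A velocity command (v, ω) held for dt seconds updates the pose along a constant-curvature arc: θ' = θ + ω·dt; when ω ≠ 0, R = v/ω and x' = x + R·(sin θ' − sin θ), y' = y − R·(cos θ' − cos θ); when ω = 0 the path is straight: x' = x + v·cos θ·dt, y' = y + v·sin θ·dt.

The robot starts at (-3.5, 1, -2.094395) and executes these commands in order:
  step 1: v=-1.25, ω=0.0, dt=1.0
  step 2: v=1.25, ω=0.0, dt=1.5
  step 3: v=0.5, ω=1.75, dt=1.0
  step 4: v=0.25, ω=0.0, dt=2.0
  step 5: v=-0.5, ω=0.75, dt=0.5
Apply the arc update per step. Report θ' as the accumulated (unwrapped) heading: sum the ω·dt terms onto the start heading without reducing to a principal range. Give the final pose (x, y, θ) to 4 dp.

(-3.4364, -0.0830, 0.0306)

step 1: θ'=-2.0944 (straight) → pose (-2.8750, 2.0825, -2.0944)
step 2: θ'=-2.0944 (straight) → pose (-3.8125, 0.4587, -2.0944)
step 3: θ'=-0.3444 (R=0.2857) → pose (-3.6615, 0.0469, -0.3444)
step 4: θ'=-0.3444 (straight) → pose (-3.1909, -0.1219, -0.3444)
step 5: θ'=0.0306 (R=-0.6667) → pose (-3.4364, -0.0830, 0.0306)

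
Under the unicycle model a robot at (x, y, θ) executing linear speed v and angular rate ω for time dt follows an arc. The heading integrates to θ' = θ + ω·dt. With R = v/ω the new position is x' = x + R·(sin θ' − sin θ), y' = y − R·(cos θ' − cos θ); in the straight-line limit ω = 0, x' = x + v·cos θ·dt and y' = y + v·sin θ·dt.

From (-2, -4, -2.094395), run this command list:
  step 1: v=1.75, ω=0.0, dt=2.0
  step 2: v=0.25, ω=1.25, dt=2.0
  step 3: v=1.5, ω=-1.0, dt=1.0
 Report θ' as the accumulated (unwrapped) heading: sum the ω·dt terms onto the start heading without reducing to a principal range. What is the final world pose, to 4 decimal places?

step 1: θ'=-2.0944 (straight) → pose (-3.7500, -7.0311, -2.0944)
step 2: θ'=0.4056 (R=0.2000) → pose (-3.4979, -7.3149, 0.4056)
step 3: θ'=-0.5944 (R=-1.5000) → pose (-2.0660, -7.4504, -0.5944)

(-2.0660, -7.4504, -0.5944)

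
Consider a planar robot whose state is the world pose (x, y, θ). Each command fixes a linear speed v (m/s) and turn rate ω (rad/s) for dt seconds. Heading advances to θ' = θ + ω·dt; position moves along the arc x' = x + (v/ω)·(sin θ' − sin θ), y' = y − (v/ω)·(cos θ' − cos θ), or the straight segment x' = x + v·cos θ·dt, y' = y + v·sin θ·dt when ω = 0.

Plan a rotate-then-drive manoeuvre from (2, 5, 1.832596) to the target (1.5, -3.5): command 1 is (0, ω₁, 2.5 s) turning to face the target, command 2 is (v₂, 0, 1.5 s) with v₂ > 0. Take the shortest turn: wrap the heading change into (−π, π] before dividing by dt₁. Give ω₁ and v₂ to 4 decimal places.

heading to target = atan2(-3.5−5, 1.5−2) = -1.6296
Δθ = wrap(-1.6296 − 1.8326) = 2.8210; ω₁ = Δθ/dt₁ = 1.1284
distance = √((1.5−2)² + (-3.5−5)²) = 8.5147; v₂ = distance/dt₂ = 5.6765

ω₁ = 1.1284, v₂ = 5.6765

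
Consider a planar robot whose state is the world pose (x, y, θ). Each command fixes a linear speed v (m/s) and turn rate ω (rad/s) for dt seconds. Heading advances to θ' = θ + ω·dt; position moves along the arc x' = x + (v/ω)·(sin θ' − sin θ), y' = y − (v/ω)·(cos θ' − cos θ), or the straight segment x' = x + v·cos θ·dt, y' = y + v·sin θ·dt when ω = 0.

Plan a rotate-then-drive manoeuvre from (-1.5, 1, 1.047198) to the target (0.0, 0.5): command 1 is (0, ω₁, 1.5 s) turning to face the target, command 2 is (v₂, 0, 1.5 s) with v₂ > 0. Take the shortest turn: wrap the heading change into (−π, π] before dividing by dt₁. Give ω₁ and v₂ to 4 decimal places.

heading to target = atan2(0.5−1, 0−-1.5) = -0.3218
Δθ = wrap(-0.3218 − 1.0472) = -1.3689; ω₁ = Δθ/dt₁ = -0.9126
distance = √((0−-1.5)² + (0.5−1)²) = 1.5811; v₂ = distance/dt₂ = 1.0541

ω₁ = -0.9126, v₂ = 1.0541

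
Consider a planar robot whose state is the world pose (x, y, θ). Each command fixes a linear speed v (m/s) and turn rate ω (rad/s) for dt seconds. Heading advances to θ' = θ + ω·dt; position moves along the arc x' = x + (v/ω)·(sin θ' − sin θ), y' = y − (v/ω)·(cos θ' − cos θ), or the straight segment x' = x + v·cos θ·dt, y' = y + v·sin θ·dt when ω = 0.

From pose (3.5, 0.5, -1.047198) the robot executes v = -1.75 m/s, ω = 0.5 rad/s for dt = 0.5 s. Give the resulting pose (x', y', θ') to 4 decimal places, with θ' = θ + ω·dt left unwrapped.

θ' = -1.0472 + 0.5·0.5 = -0.7972
R = v/ω = -1.75/0.5 = -3.5000
x' = 3.5 + -3.5000·(sin -0.7972 − sin -1.0472) = 2.9728
y' = 0.5 − -3.5000·(cos -0.7972 − cos -1.0472) = 1.1955

(2.9728, 1.1955, -0.7972)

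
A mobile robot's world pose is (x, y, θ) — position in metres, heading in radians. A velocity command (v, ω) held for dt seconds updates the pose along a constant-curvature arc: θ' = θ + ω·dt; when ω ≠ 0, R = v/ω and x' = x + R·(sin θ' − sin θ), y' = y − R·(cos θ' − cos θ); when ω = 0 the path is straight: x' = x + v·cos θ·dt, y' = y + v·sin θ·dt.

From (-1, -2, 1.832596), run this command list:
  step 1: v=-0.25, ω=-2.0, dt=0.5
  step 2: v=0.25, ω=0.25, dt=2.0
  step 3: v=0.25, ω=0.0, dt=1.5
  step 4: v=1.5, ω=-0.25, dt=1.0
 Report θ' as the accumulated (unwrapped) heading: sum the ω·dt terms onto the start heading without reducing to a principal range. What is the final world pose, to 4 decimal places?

step 1: θ'=0.8326 (R=0.1250) → pose (-1.0283, -2.1165, 0.8326)
step 2: θ'=1.3326 (R=1.0000) → pose (-0.7962, -1.6795, 1.3326)
step 3: θ'=1.3326 (straight) → pose (-0.7077, -1.3151, 1.3326)
step 4: θ'=1.0826 (R=-6.0000) → pose (-0.1762, 0.0834, 1.0826)

(-0.1762, 0.0834, 1.0826)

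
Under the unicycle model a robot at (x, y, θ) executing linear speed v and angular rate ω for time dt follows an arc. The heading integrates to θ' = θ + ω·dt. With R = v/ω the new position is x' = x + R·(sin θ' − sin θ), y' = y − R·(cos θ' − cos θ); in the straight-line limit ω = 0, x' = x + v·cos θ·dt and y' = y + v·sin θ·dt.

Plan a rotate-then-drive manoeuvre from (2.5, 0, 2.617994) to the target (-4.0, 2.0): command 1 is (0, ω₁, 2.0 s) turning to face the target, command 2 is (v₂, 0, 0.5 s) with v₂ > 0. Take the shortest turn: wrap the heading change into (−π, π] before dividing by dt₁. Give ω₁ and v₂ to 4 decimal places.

ω₁ = 0.1125, v₂ = 13.6015

heading to target = atan2(2−0, -4−2.5) = 2.8431
Δθ = wrap(2.8431 − 2.6180) = 0.2251; ω₁ = Δθ/dt₁ = 0.1125
distance = √((-4−2.5)² + (2−0)²) = 6.8007; v₂ = distance/dt₂ = 13.6015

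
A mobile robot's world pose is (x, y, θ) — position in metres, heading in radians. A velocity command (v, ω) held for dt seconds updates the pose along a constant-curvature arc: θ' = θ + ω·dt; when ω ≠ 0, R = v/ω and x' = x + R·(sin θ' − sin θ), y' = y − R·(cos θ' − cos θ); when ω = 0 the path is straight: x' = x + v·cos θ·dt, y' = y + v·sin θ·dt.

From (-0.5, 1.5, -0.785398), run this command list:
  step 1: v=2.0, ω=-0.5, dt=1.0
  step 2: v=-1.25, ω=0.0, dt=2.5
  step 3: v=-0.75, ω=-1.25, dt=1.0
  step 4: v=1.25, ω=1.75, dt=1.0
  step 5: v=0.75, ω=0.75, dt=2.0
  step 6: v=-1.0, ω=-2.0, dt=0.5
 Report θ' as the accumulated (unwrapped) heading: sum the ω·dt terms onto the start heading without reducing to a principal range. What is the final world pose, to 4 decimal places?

step 1: θ'=-1.2854 (R=-4.0000) → pose (0.5098, -0.2023, -1.2854)
step 2: θ'=-1.2854 (straight) → pose (-0.3700, 2.7963, -1.2854)
step 3: θ'=-2.5354 (R=0.6000) → pose (-0.1362, 3.4583, -2.5354)
step 4: θ'=-0.7854 (R=0.7143) → pose (-0.2343, 2.3662, -0.7854)
step 5: θ'=0.7146 (R=1.0000) → pose (1.1282, 2.3180, 0.7146)
step 6: θ'=-0.2854 (R=0.5000) → pose (0.6597, 2.2159, -0.2854)

(0.6597, 2.2159, -0.2854)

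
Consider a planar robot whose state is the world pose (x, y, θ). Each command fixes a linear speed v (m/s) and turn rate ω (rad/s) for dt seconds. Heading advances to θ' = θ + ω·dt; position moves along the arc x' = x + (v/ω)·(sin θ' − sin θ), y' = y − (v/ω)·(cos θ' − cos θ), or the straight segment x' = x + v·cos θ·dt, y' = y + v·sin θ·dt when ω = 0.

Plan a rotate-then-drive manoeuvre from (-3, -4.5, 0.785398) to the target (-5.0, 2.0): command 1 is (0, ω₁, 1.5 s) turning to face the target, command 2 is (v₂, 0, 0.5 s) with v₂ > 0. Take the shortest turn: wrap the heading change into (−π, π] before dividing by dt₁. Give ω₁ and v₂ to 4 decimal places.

heading to target = atan2(2−-4.5, -5−-3) = 1.8693
Δθ = wrap(1.8693 − 0.7854) = 1.0839; ω₁ = Δθ/dt₁ = 0.7226
distance = √((-5−-3)² + (2−-4.5)²) = 6.8007; v₂ = distance/dt₂ = 13.6015

ω₁ = 0.7226, v₂ = 13.6015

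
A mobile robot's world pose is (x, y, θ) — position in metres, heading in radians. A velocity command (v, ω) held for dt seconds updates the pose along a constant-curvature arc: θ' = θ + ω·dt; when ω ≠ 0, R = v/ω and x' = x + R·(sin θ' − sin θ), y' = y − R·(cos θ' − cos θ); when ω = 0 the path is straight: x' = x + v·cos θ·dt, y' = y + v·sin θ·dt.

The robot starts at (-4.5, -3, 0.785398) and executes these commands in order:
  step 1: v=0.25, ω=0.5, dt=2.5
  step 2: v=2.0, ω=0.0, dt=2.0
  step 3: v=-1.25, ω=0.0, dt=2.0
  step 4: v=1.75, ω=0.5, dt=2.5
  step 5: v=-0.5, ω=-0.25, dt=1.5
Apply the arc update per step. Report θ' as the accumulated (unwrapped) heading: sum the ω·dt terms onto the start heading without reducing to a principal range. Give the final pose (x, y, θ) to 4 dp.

(-7.9643, 0.7817, 2.9104)

step 1: θ'=2.0354 (R=0.5000) → pose (-4.4066, -2.4224, 2.0354)
step 2: θ'=2.0354 (straight) → pose (-6.1988, 1.1536, 2.0354)
step 3: θ'=2.0354 (straight) → pose (-5.0787, -1.0814, 2.0354)
step 4: θ'=3.2854 (R=3.5000) → pose (-8.7092, 0.8142, 3.2854)
step 5: θ'=2.9104 (R=2.0000) → pose (-7.9643, 0.7817, 2.9104)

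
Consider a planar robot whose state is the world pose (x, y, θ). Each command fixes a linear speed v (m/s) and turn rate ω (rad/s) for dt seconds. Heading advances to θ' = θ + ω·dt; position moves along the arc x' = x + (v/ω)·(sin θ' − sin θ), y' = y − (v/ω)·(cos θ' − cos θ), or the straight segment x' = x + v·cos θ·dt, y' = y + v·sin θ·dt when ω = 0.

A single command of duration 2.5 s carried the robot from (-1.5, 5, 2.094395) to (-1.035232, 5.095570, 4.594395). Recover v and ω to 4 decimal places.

v = -0.2500, ω = 1.0000

Δθ = 4.594395 − 2.094395 = 2.500000
ω = Δθ/dt = 2.500000/2.5 = 1.0000
R = Δx/(sin θ' − sin θ) = -0.2500
v = R·ω = -0.2500·1.0000 = -0.2500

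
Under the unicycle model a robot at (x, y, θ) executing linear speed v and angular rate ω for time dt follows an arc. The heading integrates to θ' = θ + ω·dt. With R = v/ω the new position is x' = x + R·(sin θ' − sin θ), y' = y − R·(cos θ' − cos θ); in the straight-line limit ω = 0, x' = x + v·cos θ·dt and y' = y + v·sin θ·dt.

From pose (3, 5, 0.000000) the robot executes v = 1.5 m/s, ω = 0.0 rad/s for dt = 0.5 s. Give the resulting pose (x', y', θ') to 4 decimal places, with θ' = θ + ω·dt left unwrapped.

θ' = 0.0000 + 0.0·0.5 = 0.0000
ω = 0 → straight: x' = 3 + 1.5·cos(0.0000)·0.5 = 3.7500
y' = 5 + 1.5·sin(0.0000)·0.5 = 5.0000

(3.7500, 5.0000, 0.0000)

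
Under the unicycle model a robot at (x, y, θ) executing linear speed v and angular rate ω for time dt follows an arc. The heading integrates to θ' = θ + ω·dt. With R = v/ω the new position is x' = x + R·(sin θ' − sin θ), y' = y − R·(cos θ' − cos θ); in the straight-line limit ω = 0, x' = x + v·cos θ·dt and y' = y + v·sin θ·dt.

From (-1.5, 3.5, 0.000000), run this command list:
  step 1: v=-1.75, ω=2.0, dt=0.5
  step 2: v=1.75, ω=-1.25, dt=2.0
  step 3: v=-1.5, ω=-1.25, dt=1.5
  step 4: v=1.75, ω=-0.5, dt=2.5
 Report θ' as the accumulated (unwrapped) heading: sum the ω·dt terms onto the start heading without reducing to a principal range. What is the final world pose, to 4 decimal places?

step 1: θ'=1.0000 (R=-0.8750) → pose (-2.2363, 3.0978, 1.0000)
step 2: θ'=-1.5000 (R=-1.4000) → pose (0.3383, 2.4404, -1.5000)
step 3: θ'=-3.3750 (R=1.2000) → pose (1.8128, 3.6927, -3.3750)
step 4: θ'=-4.6250 (R=-3.5000) → pose (-0.8643, 6.7923, -4.6250)

(-0.8643, 6.7923, -4.6250)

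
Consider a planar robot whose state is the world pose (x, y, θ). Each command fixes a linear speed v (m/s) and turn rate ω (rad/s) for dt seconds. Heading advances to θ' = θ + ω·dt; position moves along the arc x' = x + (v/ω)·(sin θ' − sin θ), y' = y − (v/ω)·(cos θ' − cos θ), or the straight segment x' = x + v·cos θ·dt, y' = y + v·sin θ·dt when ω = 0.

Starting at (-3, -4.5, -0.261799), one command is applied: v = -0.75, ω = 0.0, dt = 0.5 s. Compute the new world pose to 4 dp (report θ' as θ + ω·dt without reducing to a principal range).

θ' = -0.2618 + 0.0·0.5 = -0.2618
ω = 0 → straight: x' = -3 + -0.75·cos(-0.2618)·0.5 = -3.3622
y' = -4.5 + -0.75·sin(-0.2618)·0.5 = -4.4029

(-3.3622, -4.4029, -0.2618)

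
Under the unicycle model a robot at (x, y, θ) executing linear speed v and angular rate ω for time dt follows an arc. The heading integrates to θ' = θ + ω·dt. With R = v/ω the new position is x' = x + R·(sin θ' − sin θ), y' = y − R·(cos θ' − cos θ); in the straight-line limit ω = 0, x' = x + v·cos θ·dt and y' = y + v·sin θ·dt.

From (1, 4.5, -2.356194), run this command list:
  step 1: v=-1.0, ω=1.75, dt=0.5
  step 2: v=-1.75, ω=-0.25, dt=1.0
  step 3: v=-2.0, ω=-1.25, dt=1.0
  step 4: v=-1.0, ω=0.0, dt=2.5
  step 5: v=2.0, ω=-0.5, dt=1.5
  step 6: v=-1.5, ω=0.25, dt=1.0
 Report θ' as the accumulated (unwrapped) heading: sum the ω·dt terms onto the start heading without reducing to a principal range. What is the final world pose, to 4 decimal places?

step 1: θ'=-1.4812 (R=-0.5714) → pose (1.1651, 4.9552, -1.4812)
step 2: θ'=-1.7312 (R=7.0000) → pose (1.2268, 6.6995, -1.7312)
step 3: θ'=-2.9812 (R=1.6000) → pose (2.5508, 8.0235, -2.9812)
step 4: θ'=-2.9812 (straight) → pose (5.0187, 8.4228, -2.9812)
step 5: θ'=-3.7312 (R=-4.0000) → pose (2.1557, 9.0468, -3.7312)
step 6: θ'=-3.4812 (R=-6.0000) → pose (3.4932, 8.3764, -3.4812)

(3.4932, 8.3764, -3.4812)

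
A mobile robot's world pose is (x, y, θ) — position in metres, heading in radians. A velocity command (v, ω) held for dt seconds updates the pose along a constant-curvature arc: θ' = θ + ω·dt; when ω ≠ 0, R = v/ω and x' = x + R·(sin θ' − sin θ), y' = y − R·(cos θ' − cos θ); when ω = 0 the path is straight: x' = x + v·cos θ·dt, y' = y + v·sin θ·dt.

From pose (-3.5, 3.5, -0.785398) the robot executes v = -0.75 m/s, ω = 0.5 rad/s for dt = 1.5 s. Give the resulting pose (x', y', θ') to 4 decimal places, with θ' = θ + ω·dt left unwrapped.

(-4.5076, 3.9384, -0.0354)

θ' = -0.7854 + 0.5·1.5 = -0.0354
R = v/ω = -0.75/0.5 = -1.5000
x' = -3.5 + -1.5000·(sin -0.0354 − sin -0.7854) = -4.5076
y' = 3.5 − -1.5000·(cos -0.0354 − cos -0.7854) = 3.9384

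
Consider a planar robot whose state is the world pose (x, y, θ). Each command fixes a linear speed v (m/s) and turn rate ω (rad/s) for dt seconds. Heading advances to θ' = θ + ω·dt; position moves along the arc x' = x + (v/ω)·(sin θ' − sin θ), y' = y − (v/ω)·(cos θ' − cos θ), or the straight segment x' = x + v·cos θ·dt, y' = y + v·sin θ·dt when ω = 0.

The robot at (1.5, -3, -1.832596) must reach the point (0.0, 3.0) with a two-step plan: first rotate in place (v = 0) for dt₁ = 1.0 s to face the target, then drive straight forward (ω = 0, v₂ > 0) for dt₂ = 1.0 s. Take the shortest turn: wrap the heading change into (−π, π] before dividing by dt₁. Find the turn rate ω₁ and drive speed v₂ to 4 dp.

ω₁ = -2.6348, v₂ = 6.1847

heading to target = atan2(3−-3, 0−1.5) = 1.8158
Δθ = wrap(1.8158 − -1.8326) = -2.6348; ω₁ = Δθ/dt₁ = -2.6348
distance = √((0−1.5)² + (3−-3)²) = 6.1847; v₂ = distance/dt₂ = 6.1847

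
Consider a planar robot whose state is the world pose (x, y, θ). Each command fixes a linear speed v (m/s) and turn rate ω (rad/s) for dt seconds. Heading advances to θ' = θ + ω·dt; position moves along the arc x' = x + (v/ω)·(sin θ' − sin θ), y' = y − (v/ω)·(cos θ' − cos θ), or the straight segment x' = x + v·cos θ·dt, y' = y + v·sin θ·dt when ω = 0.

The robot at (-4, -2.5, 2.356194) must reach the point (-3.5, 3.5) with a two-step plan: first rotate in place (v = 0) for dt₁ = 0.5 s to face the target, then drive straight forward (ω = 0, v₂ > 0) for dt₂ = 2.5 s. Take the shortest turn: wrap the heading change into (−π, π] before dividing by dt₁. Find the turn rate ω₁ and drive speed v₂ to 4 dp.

heading to target = atan2(3.5−-2.5, -3.5−-4) = 1.4877
Δθ = wrap(1.4877 − 2.3562) = -0.8685; ω₁ = Δθ/dt₁ = -1.7371
distance = √((-3.5−-4)² + (3.5−-2.5)²) = 6.0208; v₂ = distance/dt₂ = 2.4083

ω₁ = -1.7371, v₂ = 2.4083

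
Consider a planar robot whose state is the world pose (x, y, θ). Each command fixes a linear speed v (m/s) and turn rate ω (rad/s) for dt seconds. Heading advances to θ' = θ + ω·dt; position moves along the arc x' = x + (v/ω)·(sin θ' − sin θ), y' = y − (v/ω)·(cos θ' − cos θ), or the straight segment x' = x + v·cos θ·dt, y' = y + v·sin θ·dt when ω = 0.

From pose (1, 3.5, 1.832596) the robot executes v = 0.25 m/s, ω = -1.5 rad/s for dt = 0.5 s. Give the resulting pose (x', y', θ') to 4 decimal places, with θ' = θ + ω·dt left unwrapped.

(1.0138, 3.6213, 1.0826)

θ' = 1.8326 + -1.5·0.5 = 1.0826
R = v/ω = 0.25/-1.5 = -0.1667
x' = 1 + -0.1667·(sin 1.0826 − sin 1.8326) = 1.0138
y' = 3.5 − -0.1667·(cos 1.0826 − cos 1.8326) = 3.6213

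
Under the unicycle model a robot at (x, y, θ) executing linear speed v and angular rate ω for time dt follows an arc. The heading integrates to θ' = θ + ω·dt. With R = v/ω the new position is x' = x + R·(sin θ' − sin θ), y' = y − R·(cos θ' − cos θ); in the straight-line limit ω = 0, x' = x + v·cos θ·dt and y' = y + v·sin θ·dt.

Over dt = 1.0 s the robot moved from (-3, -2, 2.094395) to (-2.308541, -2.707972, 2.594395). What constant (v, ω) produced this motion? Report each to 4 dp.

v = -1.0000, ω = 0.5000

Δθ = 2.594395 − 2.094395 = 0.500000
ω = Δθ/dt = 0.500000/1.0 = 0.5000
R = −Δy/(cos θ' − cos θ) = -2.0000
v = R·ω = -2.0000·0.5000 = -1.0000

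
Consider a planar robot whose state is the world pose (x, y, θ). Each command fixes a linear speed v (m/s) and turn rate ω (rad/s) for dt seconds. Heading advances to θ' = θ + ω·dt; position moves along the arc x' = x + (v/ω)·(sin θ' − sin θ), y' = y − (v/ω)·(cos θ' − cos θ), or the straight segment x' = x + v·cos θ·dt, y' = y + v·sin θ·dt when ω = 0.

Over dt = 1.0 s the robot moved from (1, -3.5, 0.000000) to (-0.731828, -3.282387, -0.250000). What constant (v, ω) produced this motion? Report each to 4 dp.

Δθ = -0.250000 − 0.000000 = -0.250000
ω = Δθ/dt = -0.250000/1.0 = -0.2500
R = Δx/(sin θ' − sin θ) = 7.0000
v = R·ω = 7.0000·-0.2500 = -1.7500

v = -1.7500, ω = -0.2500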